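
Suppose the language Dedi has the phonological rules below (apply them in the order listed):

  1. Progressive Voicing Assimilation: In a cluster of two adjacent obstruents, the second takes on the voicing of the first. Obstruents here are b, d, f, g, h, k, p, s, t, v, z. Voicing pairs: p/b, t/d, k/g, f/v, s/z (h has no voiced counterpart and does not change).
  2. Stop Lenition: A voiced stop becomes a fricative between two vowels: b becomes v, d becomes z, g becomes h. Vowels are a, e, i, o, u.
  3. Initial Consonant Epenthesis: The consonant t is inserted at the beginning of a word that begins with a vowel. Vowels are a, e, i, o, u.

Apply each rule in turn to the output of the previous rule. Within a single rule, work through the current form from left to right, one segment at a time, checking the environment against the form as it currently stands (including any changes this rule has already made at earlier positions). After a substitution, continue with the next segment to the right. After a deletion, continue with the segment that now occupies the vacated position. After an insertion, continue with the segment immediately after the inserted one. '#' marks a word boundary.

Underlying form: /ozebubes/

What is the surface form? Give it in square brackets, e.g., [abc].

1 Progressive Voicing Assimilation: no change — [ozebubes]
2 Stop Lenition: [ozebubes] → [ozevuves]
3 Initial Consonant Epenthesis: [ozevuves] → [tozevuves]

[tozevuves]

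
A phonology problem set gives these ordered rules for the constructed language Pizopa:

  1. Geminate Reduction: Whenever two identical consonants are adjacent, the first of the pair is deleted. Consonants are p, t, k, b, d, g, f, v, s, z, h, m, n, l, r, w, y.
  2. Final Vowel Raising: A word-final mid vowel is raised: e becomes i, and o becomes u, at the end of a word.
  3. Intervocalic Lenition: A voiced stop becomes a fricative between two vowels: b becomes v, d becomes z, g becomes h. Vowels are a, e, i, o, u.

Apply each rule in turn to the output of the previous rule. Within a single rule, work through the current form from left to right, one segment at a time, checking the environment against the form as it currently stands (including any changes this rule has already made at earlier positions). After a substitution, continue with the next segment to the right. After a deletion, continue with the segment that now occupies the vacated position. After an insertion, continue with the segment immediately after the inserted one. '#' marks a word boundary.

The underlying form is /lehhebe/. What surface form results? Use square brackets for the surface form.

[lehevi]

1 Geminate Reduction: [lehhebe] → [lehebe]
2 Final Vowel Raising: [lehebe] → [lehebi]
3 Intervocalic Lenition: [lehebi] → [lehevi]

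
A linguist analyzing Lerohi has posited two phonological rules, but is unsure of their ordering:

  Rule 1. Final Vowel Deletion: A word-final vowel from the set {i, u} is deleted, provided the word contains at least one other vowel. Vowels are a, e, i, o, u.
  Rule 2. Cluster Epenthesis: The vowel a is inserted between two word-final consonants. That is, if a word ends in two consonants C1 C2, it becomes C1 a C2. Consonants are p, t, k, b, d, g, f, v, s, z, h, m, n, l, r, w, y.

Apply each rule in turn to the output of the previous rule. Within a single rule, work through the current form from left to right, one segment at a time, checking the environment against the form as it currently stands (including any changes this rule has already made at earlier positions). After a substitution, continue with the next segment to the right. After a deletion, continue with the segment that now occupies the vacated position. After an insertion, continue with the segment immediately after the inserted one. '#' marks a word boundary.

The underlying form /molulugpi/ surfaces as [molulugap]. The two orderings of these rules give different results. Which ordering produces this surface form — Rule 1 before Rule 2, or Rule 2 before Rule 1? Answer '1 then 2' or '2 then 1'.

1 then 2

Order 1 then 2:
  1 Final Vowel Deletion: [molulugpi] → [molulugp]
  2 Cluster Epenthesis: [molulugp] → [molulugap]
  result: [molulugap]
Order 2 then 1:
  2 Cluster Epenthesis: no change — [molulugpi]
  1 Final Vowel Deletion: [molulugpi] → [molulugp]
  result: [molulugp]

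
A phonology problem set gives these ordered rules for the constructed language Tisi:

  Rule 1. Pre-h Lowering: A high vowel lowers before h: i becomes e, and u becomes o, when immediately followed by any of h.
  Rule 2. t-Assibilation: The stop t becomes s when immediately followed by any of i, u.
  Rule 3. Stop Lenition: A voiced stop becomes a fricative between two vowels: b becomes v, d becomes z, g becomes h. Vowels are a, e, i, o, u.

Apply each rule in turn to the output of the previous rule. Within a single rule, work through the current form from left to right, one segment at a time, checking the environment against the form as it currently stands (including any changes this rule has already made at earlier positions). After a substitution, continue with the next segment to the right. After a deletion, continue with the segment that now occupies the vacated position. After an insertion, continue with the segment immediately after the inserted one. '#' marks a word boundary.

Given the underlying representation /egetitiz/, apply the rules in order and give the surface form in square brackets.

Rule 1 Pre-h Lowering: no change — [egetitiz]
Rule 2 t-Assibilation: [egetitiz] → [egesisiz]
Rule 3 Stop Lenition: [egesisiz] → [ehesisiz]

[ehesisiz]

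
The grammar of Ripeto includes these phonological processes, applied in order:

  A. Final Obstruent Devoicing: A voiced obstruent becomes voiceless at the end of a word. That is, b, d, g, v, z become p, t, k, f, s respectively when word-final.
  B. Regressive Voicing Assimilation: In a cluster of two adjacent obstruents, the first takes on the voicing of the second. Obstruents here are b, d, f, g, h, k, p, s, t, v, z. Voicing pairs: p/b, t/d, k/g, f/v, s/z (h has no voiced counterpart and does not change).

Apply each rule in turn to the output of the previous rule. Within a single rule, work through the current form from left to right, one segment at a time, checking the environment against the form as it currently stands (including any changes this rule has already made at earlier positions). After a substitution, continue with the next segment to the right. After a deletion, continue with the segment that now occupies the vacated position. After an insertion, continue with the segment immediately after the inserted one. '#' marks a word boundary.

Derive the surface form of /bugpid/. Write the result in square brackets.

[bukpit]

A Final Obstruent Devoicing: [bugpid] → [bugpit]
B Regressive Voicing Assimilation: [bugpit] → [bukpit]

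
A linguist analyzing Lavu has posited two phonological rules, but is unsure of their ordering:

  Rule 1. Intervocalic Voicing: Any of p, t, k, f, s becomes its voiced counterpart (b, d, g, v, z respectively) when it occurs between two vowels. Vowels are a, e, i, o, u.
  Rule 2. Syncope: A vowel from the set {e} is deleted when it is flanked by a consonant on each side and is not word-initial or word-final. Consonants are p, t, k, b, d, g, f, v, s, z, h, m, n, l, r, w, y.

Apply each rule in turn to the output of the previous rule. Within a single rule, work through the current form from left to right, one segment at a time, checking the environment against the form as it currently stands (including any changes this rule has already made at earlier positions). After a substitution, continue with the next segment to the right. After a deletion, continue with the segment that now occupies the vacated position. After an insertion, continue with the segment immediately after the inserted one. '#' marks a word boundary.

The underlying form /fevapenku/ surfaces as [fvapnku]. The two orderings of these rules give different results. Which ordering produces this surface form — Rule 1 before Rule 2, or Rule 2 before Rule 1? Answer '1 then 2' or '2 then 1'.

2 then 1

Order 1 then 2:
  1 Intervocalic Voicing: [fevapenku] → [fevabenku]
  2 Syncope: [fevabenku] → [fvabnku]
  result: [fvabnku]
Order 2 then 1:
  2 Syncope: [fevapenku] → [fvapnku]
  1 Intervocalic Voicing: no change — [fvapnku]
  result: [fvapnku]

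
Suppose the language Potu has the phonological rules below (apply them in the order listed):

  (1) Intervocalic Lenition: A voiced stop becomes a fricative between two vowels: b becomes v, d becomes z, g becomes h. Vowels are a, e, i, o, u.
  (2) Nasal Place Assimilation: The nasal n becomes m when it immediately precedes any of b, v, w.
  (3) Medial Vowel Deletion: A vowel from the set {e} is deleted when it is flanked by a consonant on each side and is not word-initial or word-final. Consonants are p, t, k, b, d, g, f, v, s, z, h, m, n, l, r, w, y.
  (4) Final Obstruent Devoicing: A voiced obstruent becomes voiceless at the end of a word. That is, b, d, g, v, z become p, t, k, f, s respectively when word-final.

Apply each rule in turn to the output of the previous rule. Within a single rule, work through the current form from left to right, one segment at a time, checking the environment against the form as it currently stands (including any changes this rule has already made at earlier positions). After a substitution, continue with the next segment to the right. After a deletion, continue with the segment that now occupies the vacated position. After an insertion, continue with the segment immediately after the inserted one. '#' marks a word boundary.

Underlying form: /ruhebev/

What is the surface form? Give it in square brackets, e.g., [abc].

[ruhvf]

(1) Intervocalic Lenition: [ruhebev] → [ruhevev]
(2) Nasal Place Assimilation: no change — [ruhevev]
(3) Medial Vowel Deletion: [ruhevev] → [ruhvv]
(4) Final Obstruent Devoicing: [ruhvv] → [ruhvf]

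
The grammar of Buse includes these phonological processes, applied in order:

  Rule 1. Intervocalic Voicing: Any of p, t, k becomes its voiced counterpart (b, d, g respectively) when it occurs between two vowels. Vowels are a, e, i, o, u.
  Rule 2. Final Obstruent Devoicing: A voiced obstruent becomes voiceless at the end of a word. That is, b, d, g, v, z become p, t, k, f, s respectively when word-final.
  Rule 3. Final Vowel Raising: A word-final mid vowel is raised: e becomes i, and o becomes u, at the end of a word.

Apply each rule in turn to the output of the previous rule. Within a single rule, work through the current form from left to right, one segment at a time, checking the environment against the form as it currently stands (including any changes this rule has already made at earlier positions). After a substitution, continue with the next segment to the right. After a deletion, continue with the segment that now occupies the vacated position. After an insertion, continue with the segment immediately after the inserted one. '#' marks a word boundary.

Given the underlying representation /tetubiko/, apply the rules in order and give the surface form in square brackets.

[tedubigu]

Rule 1 Intervocalic Voicing: [tetubiko] → [tedubigo]
Rule 2 Final Obstruent Devoicing: no change — [tedubigo]
Rule 3 Final Vowel Raising: [tedubigo] → [tedubigu]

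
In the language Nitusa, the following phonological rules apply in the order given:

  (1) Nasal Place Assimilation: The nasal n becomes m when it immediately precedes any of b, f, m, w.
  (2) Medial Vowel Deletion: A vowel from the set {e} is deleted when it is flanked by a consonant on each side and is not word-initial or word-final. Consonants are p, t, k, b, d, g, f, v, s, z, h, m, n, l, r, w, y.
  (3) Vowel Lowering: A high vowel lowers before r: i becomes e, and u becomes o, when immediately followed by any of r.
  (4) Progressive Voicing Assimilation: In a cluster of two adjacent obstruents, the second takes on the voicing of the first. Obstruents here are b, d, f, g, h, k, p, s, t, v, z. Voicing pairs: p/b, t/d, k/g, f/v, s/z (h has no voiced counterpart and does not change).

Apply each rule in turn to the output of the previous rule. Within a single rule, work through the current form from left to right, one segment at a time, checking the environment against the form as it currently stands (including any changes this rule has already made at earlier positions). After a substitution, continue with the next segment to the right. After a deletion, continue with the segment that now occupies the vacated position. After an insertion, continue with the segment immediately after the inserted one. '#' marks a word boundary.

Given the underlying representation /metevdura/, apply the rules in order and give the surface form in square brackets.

[mtftora]

(1) Nasal Place Assimilation: no change — [metevdura]
(2) Medial Vowel Deletion: [metevdura] → [mtvdura]
(3) Vowel Lowering: [mtvdura] → [mtvdora]
(4) Progressive Voicing Assimilation: [mtvdora] → [mtftora]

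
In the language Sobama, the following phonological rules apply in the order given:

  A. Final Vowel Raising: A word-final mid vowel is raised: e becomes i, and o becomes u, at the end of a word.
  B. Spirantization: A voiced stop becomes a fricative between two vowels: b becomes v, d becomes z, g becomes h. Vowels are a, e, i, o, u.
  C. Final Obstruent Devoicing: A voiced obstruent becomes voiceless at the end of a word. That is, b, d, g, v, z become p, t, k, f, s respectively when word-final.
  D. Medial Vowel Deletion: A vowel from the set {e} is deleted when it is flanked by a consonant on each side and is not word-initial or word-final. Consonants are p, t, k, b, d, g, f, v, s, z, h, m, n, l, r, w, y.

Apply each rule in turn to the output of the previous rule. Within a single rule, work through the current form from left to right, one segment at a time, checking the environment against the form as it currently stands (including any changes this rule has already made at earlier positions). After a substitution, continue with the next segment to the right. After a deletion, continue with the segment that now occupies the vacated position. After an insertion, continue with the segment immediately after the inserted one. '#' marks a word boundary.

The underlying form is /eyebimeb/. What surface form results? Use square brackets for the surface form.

A Final Vowel Raising: no change — [eyebimeb]
B Spirantization: [eyebimeb] → [eyevimeb]
C Final Obstruent Devoicing: [eyevimeb] → [eyevimep]
D Medial Vowel Deletion: [eyevimep] → [eyvimp]

[eyvimp]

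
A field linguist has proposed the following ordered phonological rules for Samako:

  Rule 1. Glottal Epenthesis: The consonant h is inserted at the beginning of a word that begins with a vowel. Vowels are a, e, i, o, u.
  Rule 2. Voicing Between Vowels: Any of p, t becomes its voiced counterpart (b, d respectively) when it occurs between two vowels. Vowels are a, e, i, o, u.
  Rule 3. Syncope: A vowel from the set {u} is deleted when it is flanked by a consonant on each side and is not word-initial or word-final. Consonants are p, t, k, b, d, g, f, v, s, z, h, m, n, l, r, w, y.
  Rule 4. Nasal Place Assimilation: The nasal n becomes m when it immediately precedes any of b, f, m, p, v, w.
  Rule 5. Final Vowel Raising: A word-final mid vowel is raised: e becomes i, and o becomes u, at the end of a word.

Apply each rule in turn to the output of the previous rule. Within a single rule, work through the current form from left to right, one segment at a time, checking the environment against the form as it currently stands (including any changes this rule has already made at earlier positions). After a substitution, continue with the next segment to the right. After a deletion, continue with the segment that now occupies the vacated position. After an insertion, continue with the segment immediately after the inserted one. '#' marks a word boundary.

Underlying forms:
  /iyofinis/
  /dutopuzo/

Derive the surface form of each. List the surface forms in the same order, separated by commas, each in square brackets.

/iyofinis/:
  Rule 1 Glottal Epenthesis: [iyofinis] → [hiyofinis]
  Rule 2 Voicing Between Vowels: no change — [hiyofinis]
  Rule 3 Syncope: no change — [hiyofinis]
  Rule 4 Nasal Place Assimilation: no change — [hiyofinis]
  Rule 5 Final Vowel Raising: no change — [hiyofinis]
/dutopuzo/:
  Rule 1 Glottal Epenthesis: no change — [dutopuzo]
  Rule 2 Voicing Between Vowels: [dutopuzo] → [dudobuzo]
  Rule 3 Syncope: [dudobuzo] → [ddobzo]
  Rule 4 Nasal Place Assimilation: no change — [ddobzo]
  Rule 5 Final Vowel Raising: [ddobzo] → [ddobzu]

[hiyofinis], [ddobzu]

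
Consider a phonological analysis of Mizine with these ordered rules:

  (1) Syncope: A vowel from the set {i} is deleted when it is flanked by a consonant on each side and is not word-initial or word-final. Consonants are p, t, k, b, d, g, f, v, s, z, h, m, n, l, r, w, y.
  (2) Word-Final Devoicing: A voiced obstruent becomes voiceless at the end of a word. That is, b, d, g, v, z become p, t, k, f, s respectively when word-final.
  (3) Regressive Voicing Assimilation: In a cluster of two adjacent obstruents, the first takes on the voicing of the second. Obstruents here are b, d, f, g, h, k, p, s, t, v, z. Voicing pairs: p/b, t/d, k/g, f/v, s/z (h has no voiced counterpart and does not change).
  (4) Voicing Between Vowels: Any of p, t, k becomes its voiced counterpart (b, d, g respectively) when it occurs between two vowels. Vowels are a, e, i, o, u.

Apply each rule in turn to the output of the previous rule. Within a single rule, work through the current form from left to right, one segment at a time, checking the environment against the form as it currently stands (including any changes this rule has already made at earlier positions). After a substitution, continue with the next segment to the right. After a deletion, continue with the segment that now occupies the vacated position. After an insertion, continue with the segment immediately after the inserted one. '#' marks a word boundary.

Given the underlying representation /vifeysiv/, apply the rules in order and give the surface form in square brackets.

[ffeysf]

(1) Syncope: [vifeysiv] → [vfeysv]
(2) Word-Final Devoicing: [vfeysv] → [vfeysf]
(3) Regressive Voicing Assimilation: [vfeysf] → [ffeysf]
(4) Voicing Between Vowels: no change — [ffeysf]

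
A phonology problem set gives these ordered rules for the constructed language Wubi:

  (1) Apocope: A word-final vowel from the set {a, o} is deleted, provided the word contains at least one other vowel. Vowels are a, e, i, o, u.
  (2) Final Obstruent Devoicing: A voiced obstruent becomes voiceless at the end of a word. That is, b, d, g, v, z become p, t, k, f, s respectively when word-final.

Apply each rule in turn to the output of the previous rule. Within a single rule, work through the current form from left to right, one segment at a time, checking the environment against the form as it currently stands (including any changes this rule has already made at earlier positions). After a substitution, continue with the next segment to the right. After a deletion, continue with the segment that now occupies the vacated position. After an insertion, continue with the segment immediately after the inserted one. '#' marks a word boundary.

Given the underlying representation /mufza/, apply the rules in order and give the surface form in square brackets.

[mufs]

(1) Apocope: [mufza] → [mufz]
(2) Final Obstruent Devoicing: [mufz] → [mufs]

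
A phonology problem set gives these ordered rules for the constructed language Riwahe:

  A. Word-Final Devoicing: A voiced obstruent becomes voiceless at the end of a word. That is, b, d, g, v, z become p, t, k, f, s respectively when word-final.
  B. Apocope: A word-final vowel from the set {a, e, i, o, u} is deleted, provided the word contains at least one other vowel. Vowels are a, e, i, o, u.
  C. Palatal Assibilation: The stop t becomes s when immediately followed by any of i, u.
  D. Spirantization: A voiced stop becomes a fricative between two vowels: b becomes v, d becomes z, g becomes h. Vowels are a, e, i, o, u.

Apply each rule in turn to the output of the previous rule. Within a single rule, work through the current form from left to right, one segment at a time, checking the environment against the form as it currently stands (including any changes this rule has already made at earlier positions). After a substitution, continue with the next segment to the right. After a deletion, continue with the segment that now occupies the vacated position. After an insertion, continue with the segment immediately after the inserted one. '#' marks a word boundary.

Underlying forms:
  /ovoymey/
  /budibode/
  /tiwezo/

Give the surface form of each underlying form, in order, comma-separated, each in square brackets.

/ovoymey/:
  A Word-Final Devoicing: no change — [ovoymey]
  B Apocope: no change — [ovoymey]
  C Palatal Assibilation: no change — [ovoymey]
  D Spirantization: no change — [ovoymey]
/budibode/:
  A Word-Final Devoicing: no change — [budibode]
  B Apocope: [budibode] → [budibod]
  C Palatal Assibilation: no change — [budibod]
  D Spirantization: [budibod] → [buzivod]
/tiwezo/:
  A Word-Final Devoicing: no change — [tiwezo]
  B Apocope: [tiwezo] → [tiwez]
  C Palatal Assibilation: [tiwez] → [siwez]
  D Spirantization: no change — [siwez]

[ovoymey], [buzivod], [siwez]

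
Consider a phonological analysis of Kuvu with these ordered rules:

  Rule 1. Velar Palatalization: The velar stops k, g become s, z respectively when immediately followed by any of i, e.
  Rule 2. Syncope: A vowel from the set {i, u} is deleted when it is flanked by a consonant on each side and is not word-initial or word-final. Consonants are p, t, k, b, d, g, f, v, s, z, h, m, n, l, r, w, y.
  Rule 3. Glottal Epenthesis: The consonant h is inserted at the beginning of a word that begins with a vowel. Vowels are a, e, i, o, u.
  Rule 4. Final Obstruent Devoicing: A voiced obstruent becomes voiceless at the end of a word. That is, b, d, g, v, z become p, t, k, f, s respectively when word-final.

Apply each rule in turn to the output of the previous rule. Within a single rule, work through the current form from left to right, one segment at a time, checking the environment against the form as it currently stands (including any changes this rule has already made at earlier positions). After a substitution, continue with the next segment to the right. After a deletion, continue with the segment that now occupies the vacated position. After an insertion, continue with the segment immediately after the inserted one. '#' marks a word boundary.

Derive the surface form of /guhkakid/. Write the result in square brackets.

Rule 1 Velar Palatalization: [guhkakid] → [guhkasid]
Rule 2 Syncope: [guhkasid] → [ghkasd]
Rule 3 Glottal Epenthesis: no change — [ghkasd]
Rule 4 Final Obstruent Devoicing: [ghkasd] → [ghkast]

[ghkast]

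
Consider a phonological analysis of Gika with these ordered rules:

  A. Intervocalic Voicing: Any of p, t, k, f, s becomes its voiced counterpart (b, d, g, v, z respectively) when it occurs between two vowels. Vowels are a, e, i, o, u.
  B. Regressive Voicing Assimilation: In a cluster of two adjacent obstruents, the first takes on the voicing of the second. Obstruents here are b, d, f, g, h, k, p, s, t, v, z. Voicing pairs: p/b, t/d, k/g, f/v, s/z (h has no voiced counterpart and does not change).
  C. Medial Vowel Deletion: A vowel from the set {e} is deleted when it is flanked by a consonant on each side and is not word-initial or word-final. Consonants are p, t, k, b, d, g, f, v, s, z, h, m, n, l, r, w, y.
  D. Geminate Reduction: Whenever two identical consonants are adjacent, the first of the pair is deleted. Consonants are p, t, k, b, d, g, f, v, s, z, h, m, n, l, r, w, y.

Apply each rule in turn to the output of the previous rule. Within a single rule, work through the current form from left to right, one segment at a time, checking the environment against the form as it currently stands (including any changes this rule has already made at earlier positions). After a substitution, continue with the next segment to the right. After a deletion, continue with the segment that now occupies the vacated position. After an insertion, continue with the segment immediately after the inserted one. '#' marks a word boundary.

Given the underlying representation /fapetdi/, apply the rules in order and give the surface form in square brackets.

A Intervocalic Voicing: [fapetdi] → [fabetdi]
B Regressive Voicing Assimilation: [fabetdi] → [fabeddi]
C Medial Vowel Deletion: [fabeddi] → [fabddi]
D Geminate Reduction: [fabddi] → [fabdi]

[fabdi]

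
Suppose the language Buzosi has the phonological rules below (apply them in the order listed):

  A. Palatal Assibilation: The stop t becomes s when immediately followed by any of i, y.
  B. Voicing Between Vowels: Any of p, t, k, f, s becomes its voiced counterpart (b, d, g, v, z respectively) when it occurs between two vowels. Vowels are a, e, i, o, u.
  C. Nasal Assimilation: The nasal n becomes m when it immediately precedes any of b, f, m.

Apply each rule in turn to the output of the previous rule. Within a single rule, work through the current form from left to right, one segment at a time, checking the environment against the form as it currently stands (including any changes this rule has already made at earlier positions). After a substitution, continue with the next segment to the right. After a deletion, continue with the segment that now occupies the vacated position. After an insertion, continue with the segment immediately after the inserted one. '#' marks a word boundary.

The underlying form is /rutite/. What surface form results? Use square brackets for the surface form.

A Palatal Assibilation: [rutite] → [rusite]
B Voicing Between Vowels: [rusite] → [ruzide]
C Nasal Assimilation: no change — [ruzide]

[ruzide]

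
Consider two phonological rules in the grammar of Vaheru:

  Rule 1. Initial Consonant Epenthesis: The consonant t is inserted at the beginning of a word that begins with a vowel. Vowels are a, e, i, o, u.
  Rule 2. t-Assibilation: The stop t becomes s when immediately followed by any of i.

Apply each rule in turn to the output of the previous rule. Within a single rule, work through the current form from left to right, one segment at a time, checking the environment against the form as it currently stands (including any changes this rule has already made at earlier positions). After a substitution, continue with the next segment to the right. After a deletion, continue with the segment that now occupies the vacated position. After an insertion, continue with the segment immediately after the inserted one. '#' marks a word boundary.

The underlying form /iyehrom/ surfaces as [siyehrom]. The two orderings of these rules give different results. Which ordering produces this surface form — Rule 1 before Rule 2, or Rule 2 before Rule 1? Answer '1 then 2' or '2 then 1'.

1 then 2

Order 1 then 2:
  1 Initial Consonant Epenthesis: [iyehrom] → [tiyehrom]
  2 t-Assibilation: [tiyehrom] → [siyehrom]
  result: [siyehrom]
Order 2 then 1:
  2 t-Assibilation: no change — [iyehrom]
  1 Initial Consonant Epenthesis: [iyehrom] → [tiyehrom]
  result: [tiyehrom]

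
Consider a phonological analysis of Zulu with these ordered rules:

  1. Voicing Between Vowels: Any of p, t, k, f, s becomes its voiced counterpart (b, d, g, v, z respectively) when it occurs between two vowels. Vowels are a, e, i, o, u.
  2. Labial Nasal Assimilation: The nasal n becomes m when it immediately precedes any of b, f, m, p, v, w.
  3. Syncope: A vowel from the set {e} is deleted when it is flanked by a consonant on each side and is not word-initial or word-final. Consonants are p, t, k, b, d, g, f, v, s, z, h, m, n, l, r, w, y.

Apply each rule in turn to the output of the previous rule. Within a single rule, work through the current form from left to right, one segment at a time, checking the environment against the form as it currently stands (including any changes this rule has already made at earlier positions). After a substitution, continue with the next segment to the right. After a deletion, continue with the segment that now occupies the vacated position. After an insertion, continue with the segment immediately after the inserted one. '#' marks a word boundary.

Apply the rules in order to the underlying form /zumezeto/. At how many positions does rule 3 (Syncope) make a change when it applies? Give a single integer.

2

1 Voicing Between Vowels: [zumezeto] → [zumezedo]
2 Labial Nasal Assimilation: no change — [zumezedo]
3 Syncope: [zumezedo] → [zumzdo]
Rule 3 changed 2 position(s).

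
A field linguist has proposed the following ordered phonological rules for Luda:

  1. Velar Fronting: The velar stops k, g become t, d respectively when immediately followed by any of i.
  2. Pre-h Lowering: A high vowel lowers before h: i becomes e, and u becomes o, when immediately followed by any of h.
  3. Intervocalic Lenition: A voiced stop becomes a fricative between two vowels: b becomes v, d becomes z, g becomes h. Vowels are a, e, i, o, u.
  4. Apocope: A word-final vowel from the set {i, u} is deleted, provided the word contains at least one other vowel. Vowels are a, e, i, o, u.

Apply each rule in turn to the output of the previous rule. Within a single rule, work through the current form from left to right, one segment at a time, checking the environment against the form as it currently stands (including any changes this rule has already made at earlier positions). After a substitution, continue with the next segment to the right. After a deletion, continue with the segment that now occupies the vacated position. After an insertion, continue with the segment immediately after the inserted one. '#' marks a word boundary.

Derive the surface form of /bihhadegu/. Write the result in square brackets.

1 Velar Fronting: no change — [bihhadegu]
2 Pre-h Lowering: [bihhadegu] → [behhadegu]
3 Intervocalic Lenition: [behhadegu] → [behhazehu]
4 Apocope: [behhazehu] → [behhazeh]

[behhazeh]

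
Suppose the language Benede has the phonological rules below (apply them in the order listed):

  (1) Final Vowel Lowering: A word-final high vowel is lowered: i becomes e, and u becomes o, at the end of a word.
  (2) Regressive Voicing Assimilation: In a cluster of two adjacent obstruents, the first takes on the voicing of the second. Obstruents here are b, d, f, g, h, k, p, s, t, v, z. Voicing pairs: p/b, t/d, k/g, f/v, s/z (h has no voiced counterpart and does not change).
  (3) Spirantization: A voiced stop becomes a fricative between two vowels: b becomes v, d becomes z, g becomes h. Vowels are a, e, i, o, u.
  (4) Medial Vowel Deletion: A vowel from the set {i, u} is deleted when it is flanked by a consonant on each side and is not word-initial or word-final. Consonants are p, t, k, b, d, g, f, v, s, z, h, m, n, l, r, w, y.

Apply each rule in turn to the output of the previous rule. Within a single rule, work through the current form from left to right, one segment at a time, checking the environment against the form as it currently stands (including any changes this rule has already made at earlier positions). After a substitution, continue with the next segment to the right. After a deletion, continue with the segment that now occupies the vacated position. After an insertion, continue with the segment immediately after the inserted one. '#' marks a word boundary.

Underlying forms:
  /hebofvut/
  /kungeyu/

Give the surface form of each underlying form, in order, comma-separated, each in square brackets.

[hevovvt], [kngeyo]

/hebofvut/:
  (1) Final Vowel Lowering: no change — [hebofvut]
  (2) Regressive Voicing Assimilation: [hebofvut] → [hebovvut]
  (3) Spirantization: [hebovvut] → [hevovvut]
  (4) Medial Vowel Deletion: [hevovvut] → [hevovvt]
/kungeyu/:
  (1) Final Vowel Lowering: [kungeyu] → [kungeyo]
  (2) Regressive Voicing Assimilation: no change — [kungeyo]
  (3) Spirantization: no change — [kungeyo]
  (4) Medial Vowel Deletion: [kungeyo] → [kngeyo]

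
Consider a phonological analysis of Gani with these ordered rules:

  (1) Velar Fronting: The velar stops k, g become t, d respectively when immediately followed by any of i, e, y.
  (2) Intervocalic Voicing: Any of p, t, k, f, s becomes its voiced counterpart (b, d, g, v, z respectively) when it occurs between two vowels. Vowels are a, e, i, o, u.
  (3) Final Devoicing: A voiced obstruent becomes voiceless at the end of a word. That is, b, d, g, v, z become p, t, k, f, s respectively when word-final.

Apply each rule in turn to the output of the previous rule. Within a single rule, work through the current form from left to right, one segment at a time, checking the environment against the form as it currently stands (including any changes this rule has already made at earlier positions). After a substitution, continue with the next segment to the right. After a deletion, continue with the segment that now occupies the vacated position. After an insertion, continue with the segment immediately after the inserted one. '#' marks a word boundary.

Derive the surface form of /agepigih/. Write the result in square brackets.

(1) Velar Fronting: [agepigih] → [adepidih]
(2) Intervocalic Voicing: [adepidih] → [adebidih]
(3) Final Devoicing: no change — [adebidih]

[adebidih]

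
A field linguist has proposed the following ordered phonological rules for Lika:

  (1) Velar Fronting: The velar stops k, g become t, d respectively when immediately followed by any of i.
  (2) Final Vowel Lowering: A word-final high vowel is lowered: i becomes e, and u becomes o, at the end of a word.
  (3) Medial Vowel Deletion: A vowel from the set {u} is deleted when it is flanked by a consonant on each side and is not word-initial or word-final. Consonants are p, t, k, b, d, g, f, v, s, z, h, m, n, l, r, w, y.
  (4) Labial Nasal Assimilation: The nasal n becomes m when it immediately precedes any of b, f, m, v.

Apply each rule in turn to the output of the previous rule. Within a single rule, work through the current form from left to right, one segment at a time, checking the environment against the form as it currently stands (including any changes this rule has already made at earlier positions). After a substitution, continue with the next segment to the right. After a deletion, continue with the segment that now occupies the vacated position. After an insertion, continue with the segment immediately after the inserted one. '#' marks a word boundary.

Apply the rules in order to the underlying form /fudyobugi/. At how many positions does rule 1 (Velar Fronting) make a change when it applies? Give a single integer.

1

(1) Velar Fronting: [fudyobugi] → [fudyobudi]
(2) Final Vowel Lowering: [fudyobudi] → [fudyobude]
(3) Medial Vowel Deletion: [fudyobude] → [fdyobde]
(4) Labial Nasal Assimilation: no change — [fdyobde]
Rule 1 changed 1 position(s).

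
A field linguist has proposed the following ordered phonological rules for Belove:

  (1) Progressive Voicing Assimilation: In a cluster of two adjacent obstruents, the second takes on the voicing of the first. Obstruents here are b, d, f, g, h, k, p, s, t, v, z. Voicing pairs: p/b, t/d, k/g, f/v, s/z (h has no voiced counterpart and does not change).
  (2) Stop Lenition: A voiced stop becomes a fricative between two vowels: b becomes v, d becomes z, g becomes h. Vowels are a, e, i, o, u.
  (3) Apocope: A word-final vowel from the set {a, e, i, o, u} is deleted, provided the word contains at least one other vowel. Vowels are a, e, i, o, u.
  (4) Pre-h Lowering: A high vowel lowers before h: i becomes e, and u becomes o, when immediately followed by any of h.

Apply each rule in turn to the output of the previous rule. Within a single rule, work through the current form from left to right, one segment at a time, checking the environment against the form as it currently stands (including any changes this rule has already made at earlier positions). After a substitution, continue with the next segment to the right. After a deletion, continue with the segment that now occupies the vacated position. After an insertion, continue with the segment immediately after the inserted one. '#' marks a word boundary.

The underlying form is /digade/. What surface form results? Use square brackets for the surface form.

(1) Progressive Voicing Assimilation: no change — [digade]
(2) Stop Lenition: [digade] → [dihaze]
(3) Apocope: [dihaze] → [dihaz]
(4) Pre-h Lowering: [dihaz] → [dehaz]

[dehaz]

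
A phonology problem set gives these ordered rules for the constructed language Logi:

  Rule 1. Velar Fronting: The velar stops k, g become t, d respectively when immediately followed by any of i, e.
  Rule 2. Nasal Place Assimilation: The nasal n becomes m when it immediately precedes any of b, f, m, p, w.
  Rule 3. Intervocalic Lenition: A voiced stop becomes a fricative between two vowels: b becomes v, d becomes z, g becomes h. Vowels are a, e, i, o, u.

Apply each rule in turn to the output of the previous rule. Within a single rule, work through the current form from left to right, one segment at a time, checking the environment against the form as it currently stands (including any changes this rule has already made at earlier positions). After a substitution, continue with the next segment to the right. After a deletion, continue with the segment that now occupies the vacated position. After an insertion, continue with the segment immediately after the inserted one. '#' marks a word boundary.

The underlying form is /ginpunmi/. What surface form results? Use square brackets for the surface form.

[dimpummi]

Rule 1 Velar Fronting: [ginpunmi] → [dinpunmi]
Rule 2 Nasal Place Assimilation: [dinpunmi] → [dimpummi]
Rule 3 Intervocalic Lenition: no change — [dimpummi]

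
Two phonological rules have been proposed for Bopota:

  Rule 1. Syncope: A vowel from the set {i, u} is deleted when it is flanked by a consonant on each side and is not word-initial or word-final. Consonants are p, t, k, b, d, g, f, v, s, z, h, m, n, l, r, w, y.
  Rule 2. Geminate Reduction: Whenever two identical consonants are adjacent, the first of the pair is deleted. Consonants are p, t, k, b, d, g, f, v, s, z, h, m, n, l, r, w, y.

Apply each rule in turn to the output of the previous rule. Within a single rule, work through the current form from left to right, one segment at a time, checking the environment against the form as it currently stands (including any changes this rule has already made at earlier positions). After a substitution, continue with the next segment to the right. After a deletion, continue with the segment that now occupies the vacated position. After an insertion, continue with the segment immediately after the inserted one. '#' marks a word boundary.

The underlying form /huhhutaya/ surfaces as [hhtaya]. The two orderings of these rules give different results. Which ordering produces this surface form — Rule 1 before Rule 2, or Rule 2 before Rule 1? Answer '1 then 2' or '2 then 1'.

Order 1 then 2:
  1 Syncope: [huhhutaya] → [hhhtaya]
  2 Geminate Reduction: [hhhtaya] → [htaya]
  result: [htaya]
Order 2 then 1:
  2 Geminate Reduction: [huhhutaya] → [huhutaya]
  1 Syncope: [huhutaya] → [hhtaya]
  result: [hhtaya]

2 then 1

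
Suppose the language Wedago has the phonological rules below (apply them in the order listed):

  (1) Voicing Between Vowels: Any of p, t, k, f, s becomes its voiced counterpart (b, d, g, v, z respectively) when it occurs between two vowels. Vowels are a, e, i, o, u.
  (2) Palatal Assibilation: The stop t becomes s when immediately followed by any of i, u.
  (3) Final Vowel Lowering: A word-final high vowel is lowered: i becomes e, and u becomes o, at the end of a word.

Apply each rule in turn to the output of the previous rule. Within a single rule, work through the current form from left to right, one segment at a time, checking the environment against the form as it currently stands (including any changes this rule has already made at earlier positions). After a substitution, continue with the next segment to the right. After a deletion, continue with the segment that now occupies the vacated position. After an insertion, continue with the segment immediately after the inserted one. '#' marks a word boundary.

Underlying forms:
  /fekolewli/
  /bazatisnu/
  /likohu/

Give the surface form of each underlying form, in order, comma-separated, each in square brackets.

[fegolewle], [bazadisno], [ligoho]

/fekolewli/:
  (1) Voicing Between Vowels: [fekolewli] → [fegolewli]
  (2) Palatal Assibilation: no change — [fegolewli]
  (3) Final Vowel Lowering: [fegolewli] → [fegolewle]
/bazatisnu/:
  (1) Voicing Between Vowels: [bazatisnu] → [bazadisnu]
  (2) Palatal Assibilation: no change — [bazadisnu]
  (3) Final Vowel Lowering: [bazadisnu] → [bazadisno]
/likohu/:
  (1) Voicing Between Vowels: [likohu] → [ligohu]
  (2) Palatal Assibilation: no change — [ligohu]
  (3) Final Vowel Lowering: [ligohu] → [ligoho]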